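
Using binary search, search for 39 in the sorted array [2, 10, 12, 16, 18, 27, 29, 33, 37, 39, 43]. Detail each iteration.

Binary search for 39 in [2, 10, 12, 16, 18, 27, 29, 33, 37, 39, 43]:

lo=0, hi=10, mid=5, arr[mid]=27 -> 27 < 39, search right half
lo=6, hi=10, mid=8, arr[mid]=37 -> 37 < 39, search right half
lo=9, hi=10, mid=9, arr[mid]=39 -> Found target at index 9!

Binary search finds 39 at index 9 after 3 comparisons. The search repeatedly halves the search space by comparing with the middle element.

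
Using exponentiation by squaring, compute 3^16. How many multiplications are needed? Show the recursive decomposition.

Computing 3^16 by squaring (build up from 3^1; each line after the first costs one multiplication):

3^1 = 3
3^2 = (3^1)^2 = 3^2 = 9
3^4 = (3^2)^2 = 9^2 = 81
3^8 = (3^4)^2 = 81^2 = 6561
3^16 = (3^8)^2 = 6561^2 = 43046721

Result: 43046721
Multiplications needed: 4 (4 lines after 3^1)

3^16 = 43046721. Using exponentiation by squaring, this requires 4 multiplications. The key idea: if the exponent is even, square the half-power; if odd, multiply by the base once.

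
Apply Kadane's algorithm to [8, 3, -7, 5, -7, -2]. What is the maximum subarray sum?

Using Kadane's algorithm on [8, 3, -7, 5, -7, -2]:

Scanning through the array:
Position 1 (value 3): max_ending_here = 11, max_so_far = 11
Position 2 (value -7): max_ending_here = 4, max_so_far = 11
Position 3 (value 5): max_ending_here = 9, max_so_far = 11
Position 4 (value -7): max_ending_here = 2, max_so_far = 11
Position 5 (value -2): max_ending_here = 0, max_so_far = 11

Maximum subarray: [8, 3]
Maximum sum: 11

The maximum subarray is [8, 3] with sum 11. This subarray runs from index 0 to index 1.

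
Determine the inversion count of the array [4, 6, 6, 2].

Finding inversions in [4, 6, 6, 2]:

(0, 3): arr[0]=4 > arr[3]=2
(1, 3): arr[1]=6 > arr[3]=2
(2, 3): arr[2]=6 > arr[3]=2

Total inversions: 3

The array has 3 inversion(s): (0,3), (1,3), (2,3). Each pair (i,j) satisfies i < j and arr[i] > arr[j].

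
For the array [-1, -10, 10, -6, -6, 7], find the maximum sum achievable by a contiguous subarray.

Using Kadane's algorithm on [-1, -10, 10, -6, -6, 7]:

Scanning through the array:
Position 1 (value -10): max_ending_here = -10, max_so_far = -1
Position 2 (value 10): max_ending_here = 10, max_so_far = 10
Position 3 (value -6): max_ending_here = 4, max_so_far = 10
Position 4 (value -6): max_ending_here = -2, max_so_far = 10
Position 5 (value 7): max_ending_here = 7, max_so_far = 10

Maximum subarray: [10]
Maximum sum: 10

The maximum subarray is [10] with sum 10. This subarray runs from index 2 to index 2.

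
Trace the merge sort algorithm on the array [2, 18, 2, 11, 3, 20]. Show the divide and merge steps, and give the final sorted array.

Merge sort trace:

Split: [2, 18, 2, 11, 3, 20] -> [2, 18, 2] and [11, 3, 20]
  Split: [2, 18, 2] -> [2] and [18, 2]
    Split: [18, 2] -> [18] and [2]
    Merge: [18] + [2] -> [2, 18]
  Merge: [2] + [2, 18] -> [2, 2, 18]
  Split: [11, 3, 20] -> [11] and [3, 20]
    Split: [3, 20] -> [3] and [20]
    Merge: [3] + [20] -> [3, 20]
  Merge: [11] + [3, 20] -> [3, 11, 20]
Merge: [2, 2, 18] + [3, 11, 20] -> [2, 2, 3, 11, 18, 20]

Final sorted array: [2, 2, 3, 11, 18, 20]

The merge sort proceeds by recursively splitting the array and merging sorted halves.
After all merges, the sorted array is [2, 2, 3, 11, 18, 20].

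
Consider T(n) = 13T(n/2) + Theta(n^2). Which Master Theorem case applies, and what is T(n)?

Master Theorem for T(n) = 13T(n/2) + O(n^2):

a = 13, b = 2, c = 2
log_b(a) = log_2(13) = 3.7004

Case 1: c = 2 < log_2(13) = 3.7004
T(n) = O(n^(log_2 13))

For T(n) = 13T(n/2) + O(n^2): log_2(13) = 3.7004. This is Case 1 of the Master Theorem (c < log_b(a), work dominated by leaves), giving O(n^(log_2 13)).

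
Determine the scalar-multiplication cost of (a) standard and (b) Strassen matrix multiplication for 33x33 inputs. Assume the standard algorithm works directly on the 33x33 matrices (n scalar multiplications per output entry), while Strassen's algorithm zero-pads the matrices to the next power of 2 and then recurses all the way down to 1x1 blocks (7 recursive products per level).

Matrix multiplication for 33x33 matrices:

Strassen's algorithm requires power-of-2 dimensions. Pad 33x33 to 64x64 (next power of 2).

Standard algorithm: 33^3 = 35937 multiplications
Strassen's algorithm: 7^(log2(64)) = 7^6 = 117649 multiplications
Difference: 35937 - 117649 = -81712 (Strassen uses MORE here due to padding overhead — for small or just-over-power-of-2 n, padding can outweigh the per-level savings)

Standard: 35937 multiplications (33^3). Strassen: 117649 multiplications (7^6, after padding to 64x64). Strassen reduces 8 recursive multiplications to 7 at each level.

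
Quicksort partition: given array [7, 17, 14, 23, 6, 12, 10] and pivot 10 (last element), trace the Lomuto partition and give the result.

Lomuto partition with pivot = 10:

Initial array: [7, 17, 14, 23, 6, 12, 10]

arr[0]=7 <= 10: swap with position 0, array becomes [7, 17, 14, 23, 6, 12, 10]
arr[1]=17 > 10: no swap
arr[2]=14 > 10: no swap
arr[3]=23 > 10: no swap
arr[4]=6 <= 10: swap with position 1, array becomes [7, 6, 14, 23, 17, 12, 10]
arr[5]=12 > 10: no swap

Place pivot at position 2: [7, 6, 10, 23, 17, 12, 14]
Pivot position: 2

After partitioning with pivot 10, the array becomes [7, 6, 10, 23, 17, 12, 14]. The pivot is placed at index 2. All elements to the left of the pivot are <= 10, and all elements to the right are > 10.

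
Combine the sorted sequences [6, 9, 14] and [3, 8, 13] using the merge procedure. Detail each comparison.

Merging process:

Compare 6 vs 3: take 3 from right. Merged: [3]
Compare 6 vs 8: take 6 from left. Merged: [3, 6]
Compare 9 vs 8: take 8 from right. Merged: [3, 6, 8]
Compare 9 vs 13: take 9 from left. Merged: [3, 6, 8, 9]
Compare 14 vs 13: take 13 from right. Merged: [3, 6, 8, 9, 13]
Append remaining from left: [14]. Merged: [3, 6, 8, 9, 13, 14]

Final merged array: [3, 6, 8, 9, 13, 14]
Total comparisons: 5

The merged array is [3, 6, 8, 9, 13, 14], requiring 5 comparisons. The merge step runs in O(n) time where n is the total number of elements.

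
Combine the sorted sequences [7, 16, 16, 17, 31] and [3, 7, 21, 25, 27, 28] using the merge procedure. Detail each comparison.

Merging process:

Compare 7 vs 3: take 3 from right. Merged: [3]
Compare 7 vs 7: take 7 from left. Merged: [3, 7]
Compare 16 vs 7: take 7 from right. Merged: [3, 7, 7]
Compare 16 vs 21: take 16 from left. Merged: [3, 7, 7, 16]
Compare 16 vs 21: take 16 from left. Merged: [3, 7, 7, 16, 16]
Compare 17 vs 21: take 17 from left. Merged: [3, 7, 7, 16, 16, 17]
Compare 31 vs 21: take 21 from right. Merged: [3, 7, 7, 16, 16, 17, 21]
Compare 31 vs 25: take 25 from right. Merged: [3, 7, 7, 16, 16, 17, 21, 25]
Compare 31 vs 27: take 27 from right. Merged: [3, 7, 7, 16, 16, 17, 21, 25, 27]
Compare 31 vs 28: take 28 from right. Merged: [3, 7, 7, 16, 16, 17, 21, 25, 27, 28]
Append remaining from left: [31]. Merged: [3, 7, 7, 16, 16, 17, 21, 25, 27, 28, 31]

Final merged array: [3, 7, 7, 16, 16, 17, 21, 25, 27, 28, 31]
Total comparisons: 10

The merged array is [3, 7, 7, 16, 16, 17, 21, 25, 27, 28, 31], requiring 10 comparisons. The merge step runs in O(n) time where n is the total number of elements.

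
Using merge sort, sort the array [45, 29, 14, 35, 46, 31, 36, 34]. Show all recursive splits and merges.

Merge sort trace:

Split: [45, 29, 14, 35, 46, 31, 36, 34] -> [45, 29, 14, 35] and [46, 31, 36, 34]
  Split: [45, 29, 14, 35] -> [45, 29] and [14, 35]
    Split: [45, 29] -> [45] and [29]
    Merge: [45] + [29] -> [29, 45]
    Split: [14, 35] -> [14] and [35]
    Merge: [14] + [35] -> [14, 35]
  Merge: [29, 45] + [14, 35] -> [14, 29, 35, 45]
  Split: [46, 31, 36, 34] -> [46, 31] and [36, 34]
    Split: [46, 31] -> [46] and [31]
    Merge: [46] + [31] -> [31, 46]
    Split: [36, 34] -> [36] and [34]
    Merge: [36] + [34] -> [34, 36]
  Merge: [31, 46] + [34, 36] -> [31, 34, 36, 46]
Merge: [14, 29, 35, 45] + [31, 34, 36, 46] -> [14, 29, 31, 34, 35, 36, 45, 46]

Final sorted array: [14, 29, 31, 34, 35, 36, 45, 46]

The merge sort proceeds by recursively splitting the array and merging sorted halves.
After all merges, the sorted array is [14, 29, 31, 34, 35, 36, 45, 46].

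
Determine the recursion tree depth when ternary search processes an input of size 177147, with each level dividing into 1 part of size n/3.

For divide and conquer with division factor 3:

Problem sizes at each level:
Level 0: 177147
Level 1: 59049
Level 2: 19683
Level 3: 6561
Level 4: 2187
Level 5: 729
Level 6: 243
Level 7: 81
Level 8: 27
Level 9: 9
Level 10: 3
Level 11: 1

The root is level 0 and the size-1 base case is level 11 (the tree spans levels 0 through 11, i.e. 12 levels counting the root), so the depth is the number of divisions: log_3(177147) = 11

The recursion tree depth is log_3(177147) = 11. At each level, the problem size is divided by 3, so it takes 11 divisions to reduce to a base case of size 1. The algorithm makes 1 recursive call at each level.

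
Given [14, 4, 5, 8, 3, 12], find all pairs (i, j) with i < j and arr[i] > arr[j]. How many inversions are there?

Finding inversions in [14, 4, 5, 8, 3, 12]:

(0, 1): arr[0]=14 > arr[1]=4
(0, 2): arr[0]=14 > arr[2]=5
(0, 3): arr[0]=14 > arr[3]=8
(0, 4): arr[0]=14 > arr[4]=3
(0, 5): arr[0]=14 > arr[5]=12
(1, 4): arr[1]=4 > arr[4]=3
(2, 4): arr[2]=5 > arr[4]=3
(3, 4): arr[3]=8 > arr[4]=3

Total inversions: 8

The array has 8 inversion(s): (0,1), (0,2), (0,3), (0,4), (0,5), (1,4), (2,4), (3,4). Each pair (i,j) satisfies i < j and arr[i] > arr[j].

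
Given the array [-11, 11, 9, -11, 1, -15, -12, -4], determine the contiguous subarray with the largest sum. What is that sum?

Using Kadane's algorithm on [-11, 11, 9, -11, 1, -15, -12, -4]:

Scanning through the array:
Position 1 (value 11): max_ending_here = 11, max_so_far = 11
Position 2 (value 9): max_ending_here = 20, max_so_far = 20
Position 3 (value -11): max_ending_here = 9, max_so_far = 20
Position 4 (value 1): max_ending_here = 10, max_so_far = 20
Position 5 (value -15): max_ending_here = -5, max_so_far = 20
Position 6 (value -12): max_ending_here = -12, max_so_far = 20
Position 7 (value -4): max_ending_here = -4, max_so_far = 20

Maximum subarray: [11, 9]
Maximum sum: 20

The maximum subarray is [11, 9] with sum 20. This subarray runs from index 1 to index 2.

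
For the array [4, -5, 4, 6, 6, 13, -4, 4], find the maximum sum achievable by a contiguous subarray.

Using Kadane's algorithm on [4, -5, 4, 6, 6, 13, -4, 4]:

Scanning through the array:
Position 1 (value -5): max_ending_here = -1, max_so_far = 4
Position 2 (value 4): max_ending_here = 4, max_so_far = 4
Position 3 (value 6): max_ending_here = 10, max_so_far = 10
Position 4 (value 6): max_ending_here = 16, max_so_far = 16
Position 5 (value 13): max_ending_here = 29, max_so_far = 29
Position 6 (value -4): max_ending_here = 25, max_so_far = 29
Position 7 (value 4): max_ending_here = 29, max_so_far = 29

Maximum subarray: [4, 6, 6, 13]
Maximum sum: 29

The maximum subarray is [4, 6, 6, 13] with sum 29. This subarray runs from index 2 to index 5.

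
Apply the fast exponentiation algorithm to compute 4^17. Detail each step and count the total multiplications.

Computing 4^17 by squaring (build up from 4^1; each line after the first costs one multiplication):

4^1 = 4
4^2 = (4^1)^2 = 4^2 = 16
4^4 = (4^2)^2 = 16^2 = 256
4^8 = (4^4)^2 = 256^2 = 65536
4^16 = (4^8)^2 = 65536^2 = 4294967296
4^17 = 4 * 4^16 = 4 * 4294967296 = 17179869184

Result: 17179869184
Multiplications needed: 5 (5 lines after 4^1)

4^17 = 17179869184. Using exponentiation by squaring, this requires 5 multiplications. The key idea: if the exponent is even, square the half-power; if odd, multiply by the base once.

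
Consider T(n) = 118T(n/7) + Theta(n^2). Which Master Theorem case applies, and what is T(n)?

Master Theorem for T(n) = 118T(n/7) + O(n^2):

a = 118, b = 7, c = 2
log_b(a) = log_7(118) = 2.4516

Case 1: c = 2 < log_7(118) = 2.4516
T(n) = O(n^(log_7 118))

For T(n) = 118T(n/7) + O(n^2): log_7(118) = 2.4516. This is Case 1 of the Master Theorem (c < log_b(a), work dominated by leaves), giving O(n^(log_7 118)).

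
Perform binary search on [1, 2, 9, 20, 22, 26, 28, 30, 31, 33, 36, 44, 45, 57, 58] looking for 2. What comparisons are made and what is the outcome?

Binary search for 2 in [1, 2, 9, 20, 22, 26, 28, 30, 31, 33, 36, 44, 45, 57, 58]:

lo=0, hi=14, mid=7, arr[mid]=30 -> 30 > 2, search left half
lo=0, hi=6, mid=3, arr[mid]=20 -> 20 > 2, search left half
lo=0, hi=2, mid=1, arr[mid]=2 -> Found target at index 1!

Binary search finds 2 at index 1 after 3 comparisons. The search repeatedly halves the search space by comparing with the middle element.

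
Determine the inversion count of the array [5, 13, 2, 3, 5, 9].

Finding inversions in [5, 13, 2, 3, 5, 9]:

(0, 2): arr[0]=5 > arr[2]=2
(0, 3): arr[0]=5 > arr[3]=3
(1, 2): arr[1]=13 > arr[2]=2
(1, 3): arr[1]=13 > arr[3]=3
(1, 4): arr[1]=13 > arr[4]=5
(1, 5): arr[1]=13 > arr[5]=9

Total inversions: 6

The array has 6 inversion(s): (0,2), (0,3), (1,2), (1,3), (1,4), (1,5). Each pair (i,j) satisfies i < j and arr[i] > arr[j].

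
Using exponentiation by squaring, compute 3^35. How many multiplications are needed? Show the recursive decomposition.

Computing 3^35 by squaring (build up from 3^1; each line after the first costs one multiplication):

3^1 = 3
3^2 = (3^1)^2 = 3^2 = 9
3^4 = (3^2)^2 = 9^2 = 81
3^8 = (3^4)^2 = 81^2 = 6561
3^16 = (3^8)^2 = 6561^2 = 43046721
3^17 = 3 * 3^16 = 3 * 43046721 = 129140163
3^34 = (3^17)^2 = 129140163^2 = 16677181699666569
3^35 = 3 * 3^34 = 3 * 16677181699666569 = 50031545098999707

Result: 50031545098999707
Multiplications needed: 7 (7 lines after 3^1)

3^35 = 50031545098999707. Using exponentiation by squaring, this requires 7 multiplications. The key idea: if the exponent is even, square the half-power; if odd, multiply by the base once.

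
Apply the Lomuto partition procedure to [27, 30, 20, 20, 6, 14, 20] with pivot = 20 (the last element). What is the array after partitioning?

Lomuto partition with pivot = 20:

Initial array: [27, 30, 20, 20, 6, 14, 20]

arr[0]=27 > 20: no swap
arr[1]=30 > 20: no swap
arr[2]=20 <= 20: swap with position 0, array becomes [20, 30, 27, 20, 6, 14, 20]
arr[3]=20 <= 20: swap with position 1, array becomes [20, 20, 27, 30, 6, 14, 20]
arr[4]=6 <= 20: swap with position 2, array becomes [20, 20, 6, 30, 27, 14, 20]
arr[5]=14 <= 20: swap with position 3, array becomes [20, 20, 6, 14, 27, 30, 20]

Place pivot at position 4: [20, 20, 6, 14, 20, 30, 27]
Pivot position: 4

After partitioning with pivot 20, the array becomes [20, 20, 6, 14, 20, 30, 27]. The pivot is placed at index 4. All elements to the left of the pivot are <= 20, and all elements to the right are > 20.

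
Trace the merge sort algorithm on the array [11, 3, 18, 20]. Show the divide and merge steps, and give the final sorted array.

Merge sort trace:

Split: [11, 3, 18, 20] -> [11, 3] and [18, 20]
  Split: [11, 3] -> [11] and [3]
  Merge: [11] + [3] -> [3, 11]
  Split: [18, 20] -> [18] and [20]
  Merge: [18] + [20] -> [18, 20]
Merge: [3, 11] + [18, 20] -> [3, 11, 18, 20]

Final sorted array: [3, 11, 18, 20]

The merge sort proceeds by recursively splitting the array and merging sorted halves.
After all merges, the sorted array is [3, 11, 18, 20].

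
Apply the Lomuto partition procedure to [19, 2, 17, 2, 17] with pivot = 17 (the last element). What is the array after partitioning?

Lomuto partition with pivot = 17:

Initial array: [19, 2, 17, 2, 17]

arr[0]=19 > 17: no swap
arr[1]=2 <= 17: swap with position 0, array becomes [2, 19, 17, 2, 17]
arr[2]=17 <= 17: swap with position 1, array becomes [2, 17, 19, 2, 17]
arr[3]=2 <= 17: swap with position 2, array becomes [2, 17, 2, 19, 17]

Place pivot at position 3: [2, 17, 2, 17, 19]
Pivot position: 3

After partitioning with pivot 17, the array becomes [2, 17, 2, 17, 19]. The pivot is placed at index 3. All elements to the left of the pivot are <= 17, and all elements to the right are > 17.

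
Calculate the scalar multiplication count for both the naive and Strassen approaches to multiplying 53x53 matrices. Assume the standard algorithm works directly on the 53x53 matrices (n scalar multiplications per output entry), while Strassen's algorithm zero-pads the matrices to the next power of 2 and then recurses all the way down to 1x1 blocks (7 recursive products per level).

Matrix multiplication for 53x53 matrices:

Strassen's algorithm requires power-of-2 dimensions. Pad 53x53 to 64x64 (next power of 2).

Standard algorithm: 53^3 = 148877 multiplications
Strassen's algorithm: 7^(log2(64)) = 7^6 = 117649 multiplications
Savings: 148877 - 117649 = 31228 multiplications

Standard: 148877 multiplications (53^3). Strassen: 117649 multiplications (7^6, after padding to 64x64). Strassen reduces 8 recursive multiplications to 7 at each level.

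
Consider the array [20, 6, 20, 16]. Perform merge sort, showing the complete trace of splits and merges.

Merge sort trace:

Split: [20, 6, 20, 16] -> [20, 6] and [20, 16]
  Split: [20, 6] -> [20] and [6]
  Merge: [20] + [6] -> [6, 20]
  Split: [20, 16] -> [20] and [16]
  Merge: [20] + [16] -> [16, 20]
Merge: [6, 20] + [16, 20] -> [6, 16, 20, 20]

Final sorted array: [6, 16, 20, 20]

The merge sort proceeds by recursively splitting the array and merging sorted halves.
After all merges, the sorted array is [6, 16, 20, 20].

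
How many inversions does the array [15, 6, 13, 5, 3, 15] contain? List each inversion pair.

Finding inversions in [15, 6, 13, 5, 3, 15]:

(0, 1): arr[0]=15 > arr[1]=6
(0, 2): arr[0]=15 > arr[2]=13
(0, 3): arr[0]=15 > arr[3]=5
(0, 4): arr[0]=15 > arr[4]=3
(1, 3): arr[1]=6 > arr[3]=5
(1, 4): arr[1]=6 > arr[4]=3
(2, 3): arr[2]=13 > arr[3]=5
(2, 4): arr[2]=13 > arr[4]=3
(3, 4): arr[3]=5 > arr[4]=3

Total inversions: 9

The array has 9 inversion(s): (0,1), (0,2), (0,3), (0,4), (1,3), (1,4), (2,3), (2,4), (3,4). Each pair (i,j) satisfies i < j and arr[i] > arr[j].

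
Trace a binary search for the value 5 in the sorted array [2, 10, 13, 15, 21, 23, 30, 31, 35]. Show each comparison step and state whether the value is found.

Binary search for 5 in [2, 10, 13, 15, 21, 23, 30, 31, 35]:

lo=0, hi=8, mid=4, arr[mid]=21 -> 21 > 5, search left half
lo=0, hi=3, mid=1, arr[mid]=10 -> 10 > 5, search left half
lo=0, hi=0, mid=0, arr[mid]=2 -> 2 < 5, search right half
lo=1 > hi=0, target 5 not found

Binary search determines that 5 is not in the array after 3 comparisons. The search space was exhausted without finding the target.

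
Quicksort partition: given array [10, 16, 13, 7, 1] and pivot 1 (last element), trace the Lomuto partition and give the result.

Lomuto partition with pivot = 1:

Initial array: [10, 16, 13, 7, 1]

arr[0]=10 > 1: no swap
arr[1]=16 > 1: no swap
arr[2]=13 > 1: no swap
arr[3]=7 > 1: no swap

Place pivot at position 0: [1, 16, 13, 7, 10]
Pivot position: 0

After partitioning with pivot 1, the array becomes [1, 16, 13, 7, 10]. The pivot is placed at index 0. All elements to the left of the pivot are <= 1, and all elements to the right are > 1.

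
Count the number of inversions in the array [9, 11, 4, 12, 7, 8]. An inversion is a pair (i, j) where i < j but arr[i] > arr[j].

Finding inversions in [9, 11, 4, 12, 7, 8]:

(0, 2): arr[0]=9 > arr[2]=4
(0, 4): arr[0]=9 > arr[4]=7
(0, 5): arr[0]=9 > arr[5]=8
(1, 2): arr[1]=11 > arr[2]=4
(1, 4): arr[1]=11 > arr[4]=7
(1, 5): arr[1]=11 > arr[5]=8
(3, 4): arr[3]=12 > arr[4]=7
(3, 5): arr[3]=12 > arr[5]=8

Total inversions: 8

The array has 8 inversion(s): (0,2), (0,4), (0,5), (1,2), (1,4), (1,5), (3,4), (3,5). Each pair (i,j) satisfies i < j and arr[i] > arr[j].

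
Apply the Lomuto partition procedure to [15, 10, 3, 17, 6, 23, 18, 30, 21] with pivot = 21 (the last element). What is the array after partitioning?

Lomuto partition with pivot = 21:

Initial array: [15, 10, 3, 17, 6, 23, 18, 30, 21]

arr[0]=15 <= 21: swap with position 0, array becomes [15, 10, 3, 17, 6, 23, 18, 30, 21]
arr[1]=10 <= 21: swap with position 1, array becomes [15, 10, 3, 17, 6, 23, 18, 30, 21]
arr[2]=3 <= 21: swap with position 2, array becomes [15, 10, 3, 17, 6, 23, 18, 30, 21]
arr[3]=17 <= 21: swap with position 3, array becomes [15, 10, 3, 17, 6, 23, 18, 30, 21]
arr[4]=6 <= 21: swap with position 4, array becomes [15, 10, 3, 17, 6, 23, 18, 30, 21]
arr[5]=23 > 21: no swap
arr[6]=18 <= 21: swap with position 5, array becomes [15, 10, 3, 17, 6, 18, 23, 30, 21]
arr[7]=30 > 21: no swap

Place pivot at position 6: [15, 10, 3, 17, 6, 18, 21, 30, 23]
Pivot position: 6

After partitioning with pivot 21, the array becomes [15, 10, 3, 17, 6, 18, 21, 30, 23]. The pivot is placed at index 6. All elements to the left of the pivot are <= 21, and all elements to the right are > 21.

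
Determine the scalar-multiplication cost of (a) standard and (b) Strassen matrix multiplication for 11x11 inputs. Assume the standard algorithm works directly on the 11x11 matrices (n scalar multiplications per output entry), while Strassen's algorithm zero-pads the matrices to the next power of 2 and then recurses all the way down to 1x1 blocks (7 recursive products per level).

Matrix multiplication for 11x11 matrices:

Strassen's algorithm requires power-of-2 dimensions. Pad 11x11 to 16x16 (next power of 2).

Standard algorithm: 11^3 = 1331 multiplications
Strassen's algorithm: 7^(log2(16)) = 7^4 = 2401 multiplications
Difference: 1331 - 2401 = -1070 (Strassen uses MORE here due to padding overhead — for small or just-over-power-of-2 n, padding can outweigh the per-level savings)

Standard: 1331 multiplications (11^3). Strassen: 2401 multiplications (7^4, after padding to 16x16). Strassen reduces 8 recursive multiplications to 7 at each level.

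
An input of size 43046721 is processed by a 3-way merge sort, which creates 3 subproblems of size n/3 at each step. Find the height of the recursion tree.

For divide and conquer with division factor 3:

Problem sizes at each level:
Level 0: 43046721
Level 1: 14348907
Level 2: 4782969
Level 3: 1594323
Level 4: 531441
Level 5: 177147
Level 6: 59049
Level 7: 19683
Level 8: 6561
Level 9: 2187
Level 10: 729
Level 11: 243
Level 12: 81
Level 13: 27
Level 14: 9
Level 15: 3
Level 16: 1

The root is level 0 and the size-1 base case is level 16 (the tree spans levels 0 through 16, i.e. 17 levels counting the root), so the depth is the number of divisions: log_3(43046721) = 16

The recursion tree depth is log_3(43046721) = 16. At each level, the problem size is divided by 3, so it takes 16 divisions to reduce to a base case of size 1. The algorithm makes 3 recursive calls at each level.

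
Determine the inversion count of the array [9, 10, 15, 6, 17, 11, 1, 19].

Finding inversions in [9, 10, 15, 6, 17, 11, 1, 19]:

(0, 3): arr[0]=9 > arr[3]=6
(0, 6): arr[0]=9 > arr[6]=1
(1, 3): arr[1]=10 > arr[3]=6
(1, 6): arr[1]=10 > arr[6]=1
(2, 3): arr[2]=15 > arr[3]=6
(2, 5): arr[2]=15 > arr[5]=11
(2, 6): arr[2]=15 > arr[6]=1
(3, 6): arr[3]=6 > arr[6]=1
(4, 5): arr[4]=17 > arr[5]=11
(4, 6): arr[4]=17 > arr[6]=1
(5, 6): arr[5]=11 > arr[6]=1

Total inversions: 11

The array has 11 inversion(s): (0,3), (0,6), (1,3), (1,6), (2,3), (2,5), (2,6), (3,6), (4,5), (4,6), (5,6). Each pair (i,j) satisfies i < j and arr[i] > arr[j].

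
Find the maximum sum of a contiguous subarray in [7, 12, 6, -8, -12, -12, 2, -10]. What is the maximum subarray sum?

Using Kadane's algorithm on [7, 12, 6, -8, -12, -12, 2, -10]:

Scanning through the array:
Position 1 (value 12): max_ending_here = 19, max_so_far = 19
Position 2 (value 6): max_ending_here = 25, max_so_far = 25
Position 3 (value -8): max_ending_here = 17, max_so_far = 25
Position 4 (value -12): max_ending_here = 5, max_so_far = 25
Position 5 (value -12): max_ending_here = -7, max_so_far = 25
Position 6 (value 2): max_ending_here = 2, max_so_far = 25
Position 7 (value -10): max_ending_here = -8, max_so_far = 25

Maximum subarray: [7, 12, 6]
Maximum sum: 25

The maximum subarray is [7, 12, 6] with sum 25. This subarray runs from index 0 to index 2.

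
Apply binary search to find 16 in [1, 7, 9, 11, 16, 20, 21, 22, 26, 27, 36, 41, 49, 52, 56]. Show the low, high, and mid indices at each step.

Binary search for 16 in [1, 7, 9, 11, 16, 20, 21, 22, 26, 27, 36, 41, 49, 52, 56]:

lo=0, hi=14, mid=7, arr[mid]=22 -> 22 > 16, search left half
lo=0, hi=6, mid=3, arr[mid]=11 -> 11 < 16, search right half
lo=4, hi=6, mid=5, arr[mid]=20 -> 20 > 16, search left half
lo=4, hi=4, mid=4, arr[mid]=16 -> Found target at index 4!

Binary search finds 16 at index 4 after 4 comparisons. The search repeatedly halves the search space by comparing with the middle element.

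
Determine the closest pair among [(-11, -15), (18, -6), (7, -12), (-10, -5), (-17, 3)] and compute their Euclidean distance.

Computing all pairwise distances among 5 points:

d((-11, -15), (18, -6)) = 30.3645
d((-11, -15), (7, -12)) = 18.2483
d((-11, -15), (-10, -5)) = 10.0499 <-- minimum
d((-11, -15), (-17, 3)) = 18.9737
d((18, -6), (7, -12)) = 12.53
d((18, -6), (-10, -5)) = 28.0179
d((18, -6), (-17, 3)) = 36.1386
d((7, -12), (-10, -5)) = 18.3848
d((7, -12), (-17, 3)) = 28.3019
d((-10, -5), (-17, 3)) = 10.6301

Closest pair: (-11, -15) and (-10, -5) with distance 10.0499

The closest pair is (-11, -15) and (-10, -5) with Euclidean distance 10.0499. For 5 points, brute-force pairwise comparison is shown above. For large n, the divide-and-conquer algorithm (sort by x, recurse on halves, check the dividing strip) achieves O(n log n).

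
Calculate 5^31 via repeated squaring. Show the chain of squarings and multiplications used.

Computing 5^31 by squaring (build up from 5^1; each line after the first costs one multiplication):

5^1 = 5
5^2 = (5^1)^2 = 5^2 = 25
5^3 = 5 * 5^2 = 5 * 25 = 125
5^6 = (5^3)^2 = 125^2 = 15625
5^7 = 5 * 5^6 = 5 * 15625 = 78125
5^14 = (5^7)^2 = 78125^2 = 6103515625
5^15 = 5 * 5^14 = 5 * 6103515625 = 30517578125
5^30 = (5^15)^2 = 30517578125^2 = 931322574615478515625
5^31 = 5 * 5^30 = 5 * 931322574615478515625 = 4656612873077392578125

Result: 4656612873077392578125
Multiplications needed: 8 (8 lines after 5^1)

5^31 = 4656612873077392578125. Using exponentiation by squaring, this requires 8 multiplications. The key idea: if the exponent is even, square the half-power; if odd, multiply by the base once.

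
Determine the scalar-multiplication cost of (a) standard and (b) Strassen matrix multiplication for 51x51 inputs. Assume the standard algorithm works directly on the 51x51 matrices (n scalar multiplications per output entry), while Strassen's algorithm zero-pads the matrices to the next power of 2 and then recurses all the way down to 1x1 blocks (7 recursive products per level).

Matrix multiplication for 51x51 matrices:

Strassen's algorithm requires power-of-2 dimensions. Pad 51x51 to 64x64 (next power of 2).

Standard algorithm: 51^3 = 132651 multiplications
Strassen's algorithm: 7^(log2(64)) = 7^6 = 117649 multiplications
Savings: 132651 - 117649 = 15002 multiplications

Standard: 132651 multiplications (51^3). Strassen: 117649 multiplications (7^6, after padding to 64x64). Strassen reduces 8 recursive multiplications to 7 at each level.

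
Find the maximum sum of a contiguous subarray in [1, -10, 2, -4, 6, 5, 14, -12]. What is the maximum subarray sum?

Using Kadane's algorithm on [1, -10, 2, -4, 6, 5, 14, -12]:

Scanning through the array:
Position 1 (value -10): max_ending_here = -9, max_so_far = 1
Position 2 (value 2): max_ending_here = 2, max_so_far = 2
Position 3 (value -4): max_ending_here = -2, max_so_far = 2
Position 4 (value 6): max_ending_here = 6, max_so_far = 6
Position 5 (value 5): max_ending_here = 11, max_so_far = 11
Position 6 (value 14): max_ending_here = 25, max_so_far = 25
Position 7 (value -12): max_ending_here = 13, max_so_far = 25

Maximum subarray: [6, 5, 14]
Maximum sum: 25

The maximum subarray is [6, 5, 14] with sum 25. This subarray runs from index 4 to index 6.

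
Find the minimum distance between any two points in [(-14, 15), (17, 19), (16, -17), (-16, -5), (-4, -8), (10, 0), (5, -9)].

Computing all pairwise distances among 7 points:

d((-14, 15), (17, 19)) = 31.257
d((-14, 15), (16, -17)) = 43.8634
d((-14, 15), (-16, -5)) = 20.0998
d((-14, 15), (-4, -8)) = 25.0799
d((-14, 15), (10, 0)) = 28.3019
d((-14, 15), (5, -9)) = 30.6105
d((17, 19), (16, -17)) = 36.0139
d((17, 19), (-16, -5)) = 40.8044
d((17, 19), (-4, -8)) = 34.2053
d((17, 19), (10, 0)) = 20.2485
d((17, 19), (5, -9)) = 30.4631
d((16, -17), (-16, -5)) = 34.176
d((16, -17), (-4, -8)) = 21.9317
d((16, -17), (10, 0)) = 18.0278
d((16, -17), (5, -9)) = 13.6015
d((-16, -5), (-4, -8)) = 12.3693
d((-16, -5), (10, 0)) = 26.4764
d((-16, -5), (5, -9)) = 21.3776
d((-4, -8), (10, 0)) = 16.1245
d((-4, -8), (5, -9)) = 9.0554 <-- minimum
d((10, 0), (5, -9)) = 10.2956

Closest pair: (-4, -8) and (5, -9) with distance 9.0554

The closest pair is (-4, -8) and (5, -9) with Euclidean distance 9.0554. For 7 points, brute-force pairwise comparison is shown above. For large n, the divide-and-conquer algorithm (sort by x, recurse on halves, check the dividing strip) achieves O(n log n).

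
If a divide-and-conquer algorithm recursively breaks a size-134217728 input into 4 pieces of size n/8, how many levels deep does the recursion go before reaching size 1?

For divide and conquer with division factor 8:

Problem sizes at each level:
Level 0: 134217728
Level 1: 16777216
Level 2: 2097152
Level 3: 262144
Level 4: 32768
Level 5: 4096
Level 6: 512
Level 7: 64
Level 8: 8
Level 9: 1

The root is level 0 and the size-1 base case is level 9 (the tree spans levels 0 through 9, i.e. 10 levels counting the root), so the depth is the number of divisions: log_8(134217728) = 9

The recursion tree depth is log_8(134217728) = 9. At each level, the problem size is divided by 8, so it takes 9 divisions to reduce to a base case of size 1. The algorithm makes 4 recursive calls at each level.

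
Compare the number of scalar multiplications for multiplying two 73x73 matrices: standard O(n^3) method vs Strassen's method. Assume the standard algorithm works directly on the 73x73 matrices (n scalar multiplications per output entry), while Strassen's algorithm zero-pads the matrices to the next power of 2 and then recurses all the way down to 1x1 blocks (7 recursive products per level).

Matrix multiplication for 73x73 matrices:

Strassen's algorithm requires power-of-2 dimensions. Pad 73x73 to 128x128 (next power of 2).

Standard algorithm: 73^3 = 389017 multiplications
Strassen's algorithm: 7^(log2(128)) = 7^7 = 823543 multiplications
Difference: 389017 - 823543 = -434526 (Strassen uses MORE here due to padding overhead — for small or just-over-power-of-2 n, padding can outweigh the per-level savings)

Standard: 389017 multiplications (73^3). Strassen: 823543 multiplications (7^7, after padding to 128x128). Strassen reduces 8 recursive multiplications to 7 at each level.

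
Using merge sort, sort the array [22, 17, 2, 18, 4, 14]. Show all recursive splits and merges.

Merge sort trace:

Split: [22, 17, 2, 18, 4, 14] -> [22, 17, 2] and [18, 4, 14]
  Split: [22, 17, 2] -> [22] and [17, 2]
    Split: [17, 2] -> [17] and [2]
    Merge: [17] + [2] -> [2, 17]
  Merge: [22] + [2, 17] -> [2, 17, 22]
  Split: [18, 4, 14] -> [18] and [4, 14]
    Split: [4, 14] -> [4] and [14]
    Merge: [4] + [14] -> [4, 14]
  Merge: [18] + [4, 14] -> [4, 14, 18]
Merge: [2, 17, 22] + [4, 14, 18] -> [2, 4, 14, 17, 18, 22]

Final sorted array: [2, 4, 14, 17, 18, 22]

The merge sort proceeds by recursively splitting the array and merging sorted halves.
After all merges, the sorted array is [2, 4, 14, 17, 18, 22].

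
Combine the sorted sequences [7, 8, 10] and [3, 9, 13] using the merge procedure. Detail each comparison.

Merging process:

Compare 7 vs 3: take 3 from right. Merged: [3]
Compare 7 vs 9: take 7 from left. Merged: [3, 7]
Compare 8 vs 9: take 8 from left. Merged: [3, 7, 8]
Compare 10 vs 9: take 9 from right. Merged: [3, 7, 8, 9]
Compare 10 vs 13: take 10 from left. Merged: [3, 7, 8, 9, 10]
Append remaining from right: [13]. Merged: [3, 7, 8, 9, 10, 13]

Final merged array: [3, 7, 8, 9, 10, 13]
Total comparisons: 5

The merged array is [3, 7, 8, 9, 10, 13], requiring 5 comparisons. The merge step runs in O(n) time where n is the total number of elements.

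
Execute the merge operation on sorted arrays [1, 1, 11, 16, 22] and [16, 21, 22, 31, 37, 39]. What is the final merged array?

Merging process:

Compare 1 vs 16: take 1 from left. Merged: [1]
Compare 1 vs 16: take 1 from left. Merged: [1, 1]
Compare 11 vs 16: take 11 from left. Merged: [1, 1, 11]
Compare 16 vs 16: take 16 from left. Merged: [1, 1, 11, 16]
Compare 22 vs 16: take 16 from right. Merged: [1, 1, 11, 16, 16]
Compare 22 vs 21: take 21 from right. Merged: [1, 1, 11, 16, 16, 21]
Compare 22 vs 22: take 22 from left. Merged: [1, 1, 11, 16, 16, 21, 22]
Append remaining from right: [22, 31, 37, 39]. Merged: [1, 1, 11, 16, 16, 21, 22, 22, 31, 37, 39]

Final merged array: [1, 1, 11, 16, 16, 21, 22, 22, 31, 37, 39]
Total comparisons: 7

The merged array is [1, 1, 11, 16, 16, 21, 22, 22, 31, 37, 39], requiring 7 comparisons. The merge step runs in O(n) time where n is the total number of elements.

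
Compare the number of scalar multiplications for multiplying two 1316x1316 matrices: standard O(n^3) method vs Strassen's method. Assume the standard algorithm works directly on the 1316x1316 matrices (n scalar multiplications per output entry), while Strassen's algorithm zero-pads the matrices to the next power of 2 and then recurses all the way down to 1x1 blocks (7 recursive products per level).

Matrix multiplication for 1316x1316 matrices:

Strassen's algorithm requires power-of-2 dimensions. Pad 1316x1316 to 2048x2048 (next power of 2).

Standard algorithm: 1316^3 = 2279122496 multiplications
Strassen's algorithm: 7^(log2(2048)) = 7^11 = 1977326743 multiplications
Savings: 2279122496 - 1977326743 = 301795753 multiplications

Standard: 2279122496 multiplications (1316^3). Strassen: 1977326743 multiplications (7^11, after padding to 2048x2048). Strassen reduces 8 recursive multiplications to 7 at each level.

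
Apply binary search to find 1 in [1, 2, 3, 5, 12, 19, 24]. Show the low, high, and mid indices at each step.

Binary search for 1 in [1, 2, 3, 5, 12, 19, 24]:

lo=0, hi=6, mid=3, arr[mid]=5 -> 5 > 1, search left half
lo=0, hi=2, mid=1, arr[mid]=2 -> 2 > 1, search left half
lo=0, hi=0, mid=0, arr[mid]=1 -> Found target at index 0!

Binary search finds 1 at index 0 after 3 comparisons. The search repeatedly halves the search space by comparing with the middle element.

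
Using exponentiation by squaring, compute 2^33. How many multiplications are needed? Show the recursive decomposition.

Computing 2^33 by squaring (build up from 2^1; each line after the first costs one multiplication):

2^1 = 2
2^2 = (2^1)^2 = 2^2 = 4
2^4 = (2^2)^2 = 4^2 = 16
2^8 = (2^4)^2 = 16^2 = 256
2^16 = (2^8)^2 = 256^2 = 65536
2^32 = (2^16)^2 = 65536^2 = 4294967296
2^33 = 2 * 2^32 = 2 * 4294967296 = 8589934592

Result: 8589934592
Multiplications needed: 6 (6 lines after 2^1)

2^33 = 8589934592. Using exponentiation by squaring, this requires 6 multiplications. The key idea: if the exponent is even, square the half-power; if odd, multiply by the base once.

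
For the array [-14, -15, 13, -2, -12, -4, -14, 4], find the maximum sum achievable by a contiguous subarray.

Using Kadane's algorithm on [-14, -15, 13, -2, -12, -4, -14, 4]:

Scanning through the array:
Position 1 (value -15): max_ending_here = -15, max_so_far = -14
Position 2 (value 13): max_ending_here = 13, max_so_far = 13
Position 3 (value -2): max_ending_here = 11, max_so_far = 13
Position 4 (value -12): max_ending_here = -1, max_so_far = 13
Position 5 (value -4): max_ending_here = -4, max_so_far = 13
Position 6 (value -14): max_ending_here = -14, max_so_far = 13
Position 7 (value 4): max_ending_here = 4, max_so_far = 13

Maximum subarray: [13]
Maximum sum: 13

The maximum subarray is [13] with sum 13. This subarray runs from index 2 to index 2.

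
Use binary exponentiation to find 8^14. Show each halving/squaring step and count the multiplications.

Computing 8^14 by squaring (build up from 8^1; each line after the first costs one multiplication):

8^1 = 8
8^2 = (8^1)^2 = 8^2 = 64
8^3 = 8 * 8^2 = 8 * 64 = 512
8^6 = (8^3)^2 = 512^2 = 262144
8^7 = 8 * 8^6 = 8 * 262144 = 2097152
8^14 = (8^7)^2 = 2097152^2 = 4398046511104

Result: 4398046511104
Multiplications needed: 5 (5 lines after 8^1)

8^14 = 4398046511104. Using exponentiation by squaring, this requires 5 multiplications. The key idea: if the exponent is even, square the half-power; if odd, multiply by the base once.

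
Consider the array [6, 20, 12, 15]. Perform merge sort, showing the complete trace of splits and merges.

Merge sort trace:

Split: [6, 20, 12, 15] -> [6, 20] and [12, 15]
  Split: [6, 20] -> [6] and [20]
  Merge: [6] + [20] -> [6, 20]
  Split: [12, 15] -> [12] and [15]
  Merge: [12] + [15] -> [12, 15]
Merge: [6, 20] + [12, 15] -> [6, 12, 15, 20]

Final sorted array: [6, 12, 15, 20]

The merge sort proceeds by recursively splitting the array and merging sorted halves.
After all merges, the sorted array is [6, 12, 15, 20].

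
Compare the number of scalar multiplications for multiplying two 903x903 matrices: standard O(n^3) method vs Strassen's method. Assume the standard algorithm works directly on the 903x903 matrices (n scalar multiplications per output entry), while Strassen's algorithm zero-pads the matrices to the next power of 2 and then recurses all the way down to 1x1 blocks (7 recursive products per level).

Matrix multiplication for 903x903 matrices:

Strassen's algorithm requires power-of-2 dimensions. Pad 903x903 to 1024x1024 (next power of 2).

Standard algorithm: 903^3 = 736314327 multiplications
Strassen's algorithm: 7^(log2(1024)) = 7^10 = 282475249 multiplications
Savings: 736314327 - 282475249 = 453839078 multiplications

Standard: 736314327 multiplications (903^3). Strassen: 282475249 multiplications (7^10, after padding to 1024x1024). Strassen reduces 8 recursive multiplications to 7 at each level.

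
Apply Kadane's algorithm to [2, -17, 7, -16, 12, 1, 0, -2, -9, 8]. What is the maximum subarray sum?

Using Kadane's algorithm on [2, -17, 7, -16, 12, 1, 0, -2, -9, 8]:

Scanning through the array:
Position 1 (value -17): max_ending_here = -15, max_so_far = 2
Position 2 (value 7): max_ending_here = 7, max_so_far = 7
Position 3 (value -16): max_ending_here = -9, max_so_far = 7
Position 4 (value 12): max_ending_here = 12, max_so_far = 12
Position 5 (value 1): max_ending_here = 13, max_so_far = 13
Position 6 (value 0): max_ending_here = 13, max_so_far = 13
Position 7 (value -2): max_ending_here = 11, max_so_far = 13
Position 8 (value -9): max_ending_here = 2, max_so_far = 13
Position 9 (value 8): max_ending_here = 10, max_so_far = 13

Maximum subarray: [12, 1]
Maximum sum: 13

The maximum subarray is [12, 1] with sum 13. This subarray runs from index 4 to index 5.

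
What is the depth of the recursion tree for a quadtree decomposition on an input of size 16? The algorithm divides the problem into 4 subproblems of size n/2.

For divide and conquer with division factor 2:

Problem sizes at each level:
Level 0: 16
Level 1: 8
Level 2: 4
Level 3: 2
Level 4: 1

The root is level 0 and the size-1 base case is level 4 (the tree spans levels 0 through 4, i.e. 5 levels counting the root), so the depth is the number of divisions: log_2(16) = 4

The recursion tree depth is log_2(16) = 4. At each level, the problem size is divided by 2, so it takes 4 divisions to reduce to a base case of size 1. The algorithm makes 4 recursive calls at each level.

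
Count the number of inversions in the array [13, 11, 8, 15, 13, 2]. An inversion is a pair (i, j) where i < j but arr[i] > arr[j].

Finding inversions in [13, 11, 8, 15, 13, 2]:

(0, 1): arr[0]=13 > arr[1]=11
(0, 2): arr[0]=13 > arr[2]=8
(0, 5): arr[0]=13 > arr[5]=2
(1, 2): arr[1]=11 > arr[2]=8
(1, 5): arr[1]=11 > arr[5]=2
(2, 5): arr[2]=8 > arr[5]=2
(3, 4): arr[3]=15 > arr[4]=13
(3, 5): arr[3]=15 > arr[5]=2
(4, 5): arr[4]=13 > arr[5]=2

Total inversions: 9

The array has 9 inversion(s): (0,1), (0,2), (0,5), (1,2), (1,5), (2,5), (3,4), (3,5), (4,5). Each pair (i,j) satisfies i < j and arr[i] > arr[j].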